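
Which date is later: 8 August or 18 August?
18 August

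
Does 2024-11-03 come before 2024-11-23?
Yes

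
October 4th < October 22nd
True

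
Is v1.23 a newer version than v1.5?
Yes. Version numbers are compared segment by segment as integers, not as decimals: minor version 23 > 5, so v1.23 > v1.5 (even though the decimal 1.23 < 1.5).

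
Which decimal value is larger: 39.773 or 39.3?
39.773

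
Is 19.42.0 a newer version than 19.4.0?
Yes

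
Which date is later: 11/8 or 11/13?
11/13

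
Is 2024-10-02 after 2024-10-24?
No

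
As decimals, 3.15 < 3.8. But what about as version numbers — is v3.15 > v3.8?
True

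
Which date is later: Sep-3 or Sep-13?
Sep-13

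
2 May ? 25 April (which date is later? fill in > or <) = >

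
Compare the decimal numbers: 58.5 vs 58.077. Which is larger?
58.5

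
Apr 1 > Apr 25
False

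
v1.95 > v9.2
False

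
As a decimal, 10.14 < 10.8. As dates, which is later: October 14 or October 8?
October 14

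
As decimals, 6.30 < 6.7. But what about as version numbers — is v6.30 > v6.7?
True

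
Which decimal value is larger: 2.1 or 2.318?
2.318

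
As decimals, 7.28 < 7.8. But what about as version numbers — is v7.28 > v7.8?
True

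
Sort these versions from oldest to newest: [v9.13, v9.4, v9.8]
[v9.4, v9.8, v9.13]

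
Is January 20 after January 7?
Yes. Day 20 comes after day 7 in January — this is a date comparison, not a decimal one (the decimal 1.20 would be smaller than 1.7).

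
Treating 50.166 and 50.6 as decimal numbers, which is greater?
50.6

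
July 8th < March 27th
False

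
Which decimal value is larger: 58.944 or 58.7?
58.944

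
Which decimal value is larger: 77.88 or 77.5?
77.88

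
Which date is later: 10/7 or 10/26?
10/26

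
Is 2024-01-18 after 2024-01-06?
Yes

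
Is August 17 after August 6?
Yes. Day 17 comes after day 6 in August — this is a date comparison, not a decimal one (the decimal 8.17 would be smaller than 8.6).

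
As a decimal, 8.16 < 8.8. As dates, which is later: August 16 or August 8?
August 16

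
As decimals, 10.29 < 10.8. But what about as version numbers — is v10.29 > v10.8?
True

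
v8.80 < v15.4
True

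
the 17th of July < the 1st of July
False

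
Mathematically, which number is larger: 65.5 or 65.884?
65.884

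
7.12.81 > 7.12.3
True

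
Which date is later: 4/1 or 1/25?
4/1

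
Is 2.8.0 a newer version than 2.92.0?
No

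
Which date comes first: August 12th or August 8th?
August 8th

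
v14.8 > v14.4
True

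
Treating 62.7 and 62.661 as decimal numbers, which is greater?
62.7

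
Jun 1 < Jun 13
True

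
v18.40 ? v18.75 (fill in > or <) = <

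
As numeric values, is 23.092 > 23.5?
False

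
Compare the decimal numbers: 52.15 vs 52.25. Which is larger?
52.25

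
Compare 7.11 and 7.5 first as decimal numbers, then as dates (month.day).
As decimals: 7.11 < 7.5. As dates: 7/11 is later than 7/5 (day 11 > day 5).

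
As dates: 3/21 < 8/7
True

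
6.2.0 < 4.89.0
False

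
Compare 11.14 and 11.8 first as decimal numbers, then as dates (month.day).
As decimals: 11.14 < 11.8. As dates: 11/14 is later than 11/8 (day 14 > day 8).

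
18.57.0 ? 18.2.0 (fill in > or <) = >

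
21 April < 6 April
False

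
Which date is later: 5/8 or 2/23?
5/8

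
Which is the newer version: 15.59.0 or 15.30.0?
15.59.0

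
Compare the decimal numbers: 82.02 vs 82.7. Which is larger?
82.7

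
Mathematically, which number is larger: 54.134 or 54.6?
54.6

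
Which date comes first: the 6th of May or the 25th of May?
the 6th of May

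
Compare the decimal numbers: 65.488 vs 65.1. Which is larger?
65.488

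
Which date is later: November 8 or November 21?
November 21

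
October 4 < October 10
True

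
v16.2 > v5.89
True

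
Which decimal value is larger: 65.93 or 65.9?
65.93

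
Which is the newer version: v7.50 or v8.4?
v8.4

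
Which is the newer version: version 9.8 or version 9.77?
version 9.77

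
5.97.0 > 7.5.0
False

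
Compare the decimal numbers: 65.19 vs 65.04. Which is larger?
65.19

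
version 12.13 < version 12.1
False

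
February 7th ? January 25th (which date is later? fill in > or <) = >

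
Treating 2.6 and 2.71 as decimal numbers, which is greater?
2.71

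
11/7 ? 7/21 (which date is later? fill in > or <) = >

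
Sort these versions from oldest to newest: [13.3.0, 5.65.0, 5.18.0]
[5.18.0, 5.65.0, 13.3.0]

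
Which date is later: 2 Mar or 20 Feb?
2 Mar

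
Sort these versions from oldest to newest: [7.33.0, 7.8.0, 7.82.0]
[7.8.0, 7.33.0, 7.82.0]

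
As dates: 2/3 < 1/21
False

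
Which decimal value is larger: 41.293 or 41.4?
41.4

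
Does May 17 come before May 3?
No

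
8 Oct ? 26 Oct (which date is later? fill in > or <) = <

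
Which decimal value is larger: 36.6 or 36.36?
36.6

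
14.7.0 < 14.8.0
True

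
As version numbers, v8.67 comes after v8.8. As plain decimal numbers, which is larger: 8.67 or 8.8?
8.8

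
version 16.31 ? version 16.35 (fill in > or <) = <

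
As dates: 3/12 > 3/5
True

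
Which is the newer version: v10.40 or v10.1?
v10.40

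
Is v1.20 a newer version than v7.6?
No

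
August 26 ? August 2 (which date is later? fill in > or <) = >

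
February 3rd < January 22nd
False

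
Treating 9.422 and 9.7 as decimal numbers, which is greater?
9.7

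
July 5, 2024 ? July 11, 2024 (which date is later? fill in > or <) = <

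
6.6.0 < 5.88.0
False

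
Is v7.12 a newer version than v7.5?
Yes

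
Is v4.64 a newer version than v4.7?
Yes. Version numbers are compared segment by segment as integers, not as decimals: minor version 64 > 7, so v4.64 > v4.7 (even though the decimal 4.64 < 4.7).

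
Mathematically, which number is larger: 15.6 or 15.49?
15.6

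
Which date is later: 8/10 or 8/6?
8/10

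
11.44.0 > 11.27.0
True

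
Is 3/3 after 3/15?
No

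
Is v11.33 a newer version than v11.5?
Yes. Version numbers are compared segment by segment as integers, not as decimals: minor version 33 > 5, so v11.33 > v11.5 (even though the decimal 11.33 < 11.5).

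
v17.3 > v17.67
False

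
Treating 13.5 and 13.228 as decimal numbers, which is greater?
13.5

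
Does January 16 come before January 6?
No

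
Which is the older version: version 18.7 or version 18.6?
version 18.6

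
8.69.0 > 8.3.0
True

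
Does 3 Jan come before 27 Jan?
Yes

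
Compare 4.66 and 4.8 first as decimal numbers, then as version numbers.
As decimals: 4.66 < 4.8. As versions: v4.66 > v4.8 (minor version 66 > 8).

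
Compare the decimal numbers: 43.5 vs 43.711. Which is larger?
43.711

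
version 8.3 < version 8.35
True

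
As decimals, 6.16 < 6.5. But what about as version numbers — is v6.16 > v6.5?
True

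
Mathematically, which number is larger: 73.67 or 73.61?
73.67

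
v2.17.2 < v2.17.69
True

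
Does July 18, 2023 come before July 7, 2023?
No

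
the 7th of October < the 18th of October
True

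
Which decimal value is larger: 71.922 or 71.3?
71.922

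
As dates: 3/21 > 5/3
False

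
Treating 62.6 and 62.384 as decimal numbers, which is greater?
62.6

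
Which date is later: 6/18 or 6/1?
6/18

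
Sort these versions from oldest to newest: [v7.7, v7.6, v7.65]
[v7.6, v7.7, v7.65]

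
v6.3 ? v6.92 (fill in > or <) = <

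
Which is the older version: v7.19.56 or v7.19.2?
v7.19.2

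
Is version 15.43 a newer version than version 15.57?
No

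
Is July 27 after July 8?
Yes. Day 27 comes after day 8 in July — this is a date comparison, not a decimal one (the decimal 7.27 would be smaller than 7.8).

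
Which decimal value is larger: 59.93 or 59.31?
59.93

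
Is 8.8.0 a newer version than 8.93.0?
No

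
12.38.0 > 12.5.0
True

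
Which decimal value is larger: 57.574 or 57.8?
57.8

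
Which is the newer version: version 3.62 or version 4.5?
version 4.5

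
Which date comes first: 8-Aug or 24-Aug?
8-Aug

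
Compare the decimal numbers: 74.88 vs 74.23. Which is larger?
74.88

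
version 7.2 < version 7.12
True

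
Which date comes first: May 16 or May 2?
May 2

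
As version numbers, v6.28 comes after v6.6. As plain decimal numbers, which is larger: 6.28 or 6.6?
6.6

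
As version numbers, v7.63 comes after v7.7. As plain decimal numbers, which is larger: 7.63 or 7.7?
7.7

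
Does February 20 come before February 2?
No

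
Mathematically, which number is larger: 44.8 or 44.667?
44.8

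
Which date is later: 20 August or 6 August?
20 August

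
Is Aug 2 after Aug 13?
No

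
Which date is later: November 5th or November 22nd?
November 22nd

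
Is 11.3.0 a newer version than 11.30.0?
No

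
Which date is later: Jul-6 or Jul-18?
Jul-18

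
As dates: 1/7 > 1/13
False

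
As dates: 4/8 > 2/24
True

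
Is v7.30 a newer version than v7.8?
Yes. Version numbers are compared segment by segment as integers, not as decimals: minor version 30 > 8, so v7.30 > v7.8 (even though the decimal 7.30 < 7.8).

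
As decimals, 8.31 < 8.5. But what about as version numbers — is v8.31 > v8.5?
True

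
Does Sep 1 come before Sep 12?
Yes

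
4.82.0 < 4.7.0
False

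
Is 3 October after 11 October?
No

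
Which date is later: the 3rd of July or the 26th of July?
the 26th of July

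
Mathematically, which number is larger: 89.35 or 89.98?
89.98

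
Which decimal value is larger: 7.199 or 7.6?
7.6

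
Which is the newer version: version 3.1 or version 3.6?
version 3.6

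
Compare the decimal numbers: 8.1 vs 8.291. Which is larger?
8.291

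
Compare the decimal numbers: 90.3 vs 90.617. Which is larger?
90.617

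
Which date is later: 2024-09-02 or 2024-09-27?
2024-09-27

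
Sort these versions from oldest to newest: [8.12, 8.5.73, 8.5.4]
[8.5.4, 8.5.73, 8.12]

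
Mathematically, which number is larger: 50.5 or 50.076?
50.5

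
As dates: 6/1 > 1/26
True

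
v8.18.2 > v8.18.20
False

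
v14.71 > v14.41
True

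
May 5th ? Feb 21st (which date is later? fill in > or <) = >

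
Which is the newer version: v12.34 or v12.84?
v12.84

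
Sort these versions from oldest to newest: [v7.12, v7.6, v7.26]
[v7.6, v7.12, v7.26]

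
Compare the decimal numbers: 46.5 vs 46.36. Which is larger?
46.5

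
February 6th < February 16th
True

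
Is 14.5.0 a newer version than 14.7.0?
No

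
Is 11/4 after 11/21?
No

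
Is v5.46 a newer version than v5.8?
Yes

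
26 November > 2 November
True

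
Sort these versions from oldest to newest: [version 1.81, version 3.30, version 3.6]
[version 1.81, version 3.6, version 3.30]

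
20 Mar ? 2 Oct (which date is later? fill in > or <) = <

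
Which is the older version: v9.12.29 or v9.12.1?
v9.12.1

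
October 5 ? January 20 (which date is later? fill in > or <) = >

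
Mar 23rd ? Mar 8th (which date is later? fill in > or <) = >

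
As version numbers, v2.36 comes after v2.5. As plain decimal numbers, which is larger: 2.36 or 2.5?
2.5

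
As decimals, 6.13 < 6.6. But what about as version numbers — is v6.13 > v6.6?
True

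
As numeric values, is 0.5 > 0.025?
True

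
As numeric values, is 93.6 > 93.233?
True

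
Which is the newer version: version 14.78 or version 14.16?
version 14.78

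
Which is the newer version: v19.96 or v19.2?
v19.96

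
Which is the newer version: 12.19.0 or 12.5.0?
12.19.0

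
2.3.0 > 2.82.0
False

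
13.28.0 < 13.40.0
True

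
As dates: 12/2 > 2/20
True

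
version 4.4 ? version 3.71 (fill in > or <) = >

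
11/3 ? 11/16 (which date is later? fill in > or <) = <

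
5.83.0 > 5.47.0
True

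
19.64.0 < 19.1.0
False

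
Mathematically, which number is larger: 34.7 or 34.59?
34.7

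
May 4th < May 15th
True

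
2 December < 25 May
False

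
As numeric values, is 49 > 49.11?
False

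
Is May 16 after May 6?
Yes. Day 16 comes after day 6 in May — this is a date comparison, not a decimal one (the decimal 5.16 would be smaller than 5.6).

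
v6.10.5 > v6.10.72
False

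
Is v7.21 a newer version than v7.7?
Yes. Version numbers are compared segment by segment as integers, not as decimals: minor version 21 > 7, so v7.21 > v7.7 (even though the decimal 7.21 < 7.7).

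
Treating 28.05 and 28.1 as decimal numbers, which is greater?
28.1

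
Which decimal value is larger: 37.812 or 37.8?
37.812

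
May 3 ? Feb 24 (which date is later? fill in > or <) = >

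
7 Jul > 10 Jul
False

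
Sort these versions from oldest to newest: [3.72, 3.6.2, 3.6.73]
[3.6.2, 3.6.73, 3.72]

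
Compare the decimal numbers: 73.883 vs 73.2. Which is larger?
73.883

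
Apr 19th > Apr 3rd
True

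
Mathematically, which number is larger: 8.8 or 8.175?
8.8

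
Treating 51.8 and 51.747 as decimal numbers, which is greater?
51.8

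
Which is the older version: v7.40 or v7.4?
v7.4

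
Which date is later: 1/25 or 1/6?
1/25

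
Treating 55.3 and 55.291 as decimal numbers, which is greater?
55.3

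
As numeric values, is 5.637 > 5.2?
True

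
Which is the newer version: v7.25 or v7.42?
v7.42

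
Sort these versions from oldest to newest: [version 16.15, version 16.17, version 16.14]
[version 16.14, version 16.15, version 16.17]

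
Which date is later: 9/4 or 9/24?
9/24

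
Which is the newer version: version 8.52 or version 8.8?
version 8.52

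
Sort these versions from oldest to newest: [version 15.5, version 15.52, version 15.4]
[version 15.4, version 15.5, version 15.52]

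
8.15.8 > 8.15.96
False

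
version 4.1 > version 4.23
False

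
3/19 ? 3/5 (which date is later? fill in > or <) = >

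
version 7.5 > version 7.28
False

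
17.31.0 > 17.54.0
False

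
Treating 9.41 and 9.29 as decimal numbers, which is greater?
9.41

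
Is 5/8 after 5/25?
No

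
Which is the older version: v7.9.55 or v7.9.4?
v7.9.4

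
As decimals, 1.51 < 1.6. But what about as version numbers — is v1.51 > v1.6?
True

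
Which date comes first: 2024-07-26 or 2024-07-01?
2024-07-01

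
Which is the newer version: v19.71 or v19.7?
v19.71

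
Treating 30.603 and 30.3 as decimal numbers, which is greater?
30.603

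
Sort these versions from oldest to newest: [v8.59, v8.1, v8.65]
[v8.1, v8.59, v8.65]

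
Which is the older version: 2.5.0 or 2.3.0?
2.3.0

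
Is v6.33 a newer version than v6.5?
Yes. Version numbers are compared segment by segment as integers, not as decimals: minor version 33 > 5, so v6.33 > v6.5 (even though the decimal 6.33 < 6.5).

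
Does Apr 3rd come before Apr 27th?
Yes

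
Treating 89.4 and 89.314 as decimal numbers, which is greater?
89.4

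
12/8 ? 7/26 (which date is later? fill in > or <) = >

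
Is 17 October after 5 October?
Yes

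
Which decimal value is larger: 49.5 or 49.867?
49.867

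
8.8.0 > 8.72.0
False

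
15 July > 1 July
True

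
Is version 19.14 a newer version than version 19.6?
Yes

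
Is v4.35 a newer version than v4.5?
Yes. Version numbers are compared segment by segment as integers, not as decimals: minor version 35 > 5, so v4.35 > v4.5 (even though the decimal 4.35 < 4.5).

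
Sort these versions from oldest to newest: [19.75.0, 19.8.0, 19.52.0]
[19.8.0, 19.52.0, 19.75.0]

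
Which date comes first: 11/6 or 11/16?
11/6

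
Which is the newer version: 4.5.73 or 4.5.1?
4.5.73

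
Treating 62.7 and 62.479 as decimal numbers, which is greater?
62.7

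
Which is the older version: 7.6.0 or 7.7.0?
7.6.0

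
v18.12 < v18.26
True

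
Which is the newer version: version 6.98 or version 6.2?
version 6.98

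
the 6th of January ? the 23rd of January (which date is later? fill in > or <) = <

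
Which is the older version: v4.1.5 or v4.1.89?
v4.1.5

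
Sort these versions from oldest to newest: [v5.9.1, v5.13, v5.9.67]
[v5.9.1, v5.9.67, v5.13]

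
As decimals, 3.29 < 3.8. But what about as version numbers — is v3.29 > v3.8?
True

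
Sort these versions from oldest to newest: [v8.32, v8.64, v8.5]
[v8.5, v8.32, v8.64]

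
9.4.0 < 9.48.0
True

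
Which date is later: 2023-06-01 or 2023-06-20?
2023-06-20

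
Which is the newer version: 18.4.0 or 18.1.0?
18.4.0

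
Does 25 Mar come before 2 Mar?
No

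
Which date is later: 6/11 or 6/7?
6/11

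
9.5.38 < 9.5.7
False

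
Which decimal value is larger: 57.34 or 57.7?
57.7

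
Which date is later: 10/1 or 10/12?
10/12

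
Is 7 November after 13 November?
No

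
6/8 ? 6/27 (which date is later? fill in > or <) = <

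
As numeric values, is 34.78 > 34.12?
True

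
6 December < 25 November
False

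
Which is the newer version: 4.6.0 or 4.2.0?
4.6.0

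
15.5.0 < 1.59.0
False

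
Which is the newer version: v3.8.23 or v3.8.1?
v3.8.23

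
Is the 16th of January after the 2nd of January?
Yes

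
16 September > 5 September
True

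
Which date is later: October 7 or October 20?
October 20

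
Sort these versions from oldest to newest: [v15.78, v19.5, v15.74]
[v15.74, v15.78, v19.5]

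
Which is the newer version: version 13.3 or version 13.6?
version 13.6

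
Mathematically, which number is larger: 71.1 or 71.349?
71.349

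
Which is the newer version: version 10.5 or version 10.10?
version 10.10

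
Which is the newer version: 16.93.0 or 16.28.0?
16.93.0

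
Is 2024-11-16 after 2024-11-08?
Yes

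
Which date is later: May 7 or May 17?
May 17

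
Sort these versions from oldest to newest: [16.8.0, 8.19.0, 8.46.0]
[8.19.0, 8.46.0, 16.8.0]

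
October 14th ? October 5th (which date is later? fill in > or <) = >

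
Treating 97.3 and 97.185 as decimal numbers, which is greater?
97.3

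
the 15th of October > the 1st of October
True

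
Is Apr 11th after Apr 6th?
Yes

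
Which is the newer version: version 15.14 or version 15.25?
version 15.25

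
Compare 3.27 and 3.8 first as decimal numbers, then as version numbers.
As decimals: 3.27 < 3.8. As versions: v3.27 > v3.8 (minor version 27 > 8).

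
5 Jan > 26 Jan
False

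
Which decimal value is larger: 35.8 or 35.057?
35.8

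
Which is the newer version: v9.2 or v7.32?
v9.2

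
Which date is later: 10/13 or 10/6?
10/13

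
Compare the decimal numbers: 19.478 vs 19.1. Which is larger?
19.478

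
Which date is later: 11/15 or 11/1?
11/15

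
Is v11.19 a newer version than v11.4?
Yes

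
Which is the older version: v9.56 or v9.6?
v9.6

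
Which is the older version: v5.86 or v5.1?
v5.1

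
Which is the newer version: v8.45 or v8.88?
v8.88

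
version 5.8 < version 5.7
False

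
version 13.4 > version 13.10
False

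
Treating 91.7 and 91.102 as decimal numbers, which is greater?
91.7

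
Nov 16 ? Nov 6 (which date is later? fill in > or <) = >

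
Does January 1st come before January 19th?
Yes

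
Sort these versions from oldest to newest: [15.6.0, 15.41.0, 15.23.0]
[15.6.0, 15.23.0, 15.41.0]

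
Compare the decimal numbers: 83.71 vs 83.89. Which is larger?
83.89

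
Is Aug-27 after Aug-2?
Yes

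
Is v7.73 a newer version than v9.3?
No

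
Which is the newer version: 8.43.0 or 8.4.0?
8.43.0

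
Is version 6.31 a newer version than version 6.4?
Yes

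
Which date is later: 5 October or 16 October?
16 October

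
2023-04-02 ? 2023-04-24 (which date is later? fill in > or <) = <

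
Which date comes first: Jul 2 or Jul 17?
Jul 2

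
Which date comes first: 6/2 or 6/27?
6/2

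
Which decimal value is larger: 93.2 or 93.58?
93.58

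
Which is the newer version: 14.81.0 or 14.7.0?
14.81.0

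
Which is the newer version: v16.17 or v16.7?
v16.17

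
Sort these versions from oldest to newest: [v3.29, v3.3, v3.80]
[v3.3, v3.29, v3.80]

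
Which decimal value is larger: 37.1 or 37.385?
37.385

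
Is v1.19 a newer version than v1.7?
Yes. Version numbers are compared segment by segment as integers, not as decimals: minor version 19 > 7, so v1.19 > v1.7 (even though the decimal 1.19 < 1.7).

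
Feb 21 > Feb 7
True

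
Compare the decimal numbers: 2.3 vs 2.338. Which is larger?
2.338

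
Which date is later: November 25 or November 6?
November 25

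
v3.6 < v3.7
True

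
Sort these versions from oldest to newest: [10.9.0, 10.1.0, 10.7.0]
[10.1.0, 10.7.0, 10.9.0]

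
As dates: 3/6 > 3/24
False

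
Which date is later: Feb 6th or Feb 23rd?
Feb 23rd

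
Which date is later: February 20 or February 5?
February 20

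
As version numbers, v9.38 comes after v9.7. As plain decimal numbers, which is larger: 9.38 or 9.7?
9.7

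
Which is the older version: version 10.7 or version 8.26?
version 8.26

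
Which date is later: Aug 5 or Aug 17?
Aug 17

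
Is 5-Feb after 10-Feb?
No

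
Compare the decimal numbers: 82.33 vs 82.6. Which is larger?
82.6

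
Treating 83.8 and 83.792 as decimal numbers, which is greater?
83.8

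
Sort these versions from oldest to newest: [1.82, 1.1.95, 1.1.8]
[1.1.8, 1.1.95, 1.82]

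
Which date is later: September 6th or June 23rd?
September 6th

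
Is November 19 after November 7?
Yes. Day 19 comes after day 7 in November — this is a date comparison, not a decimal one (the decimal 11.19 would be smaller than 11.7).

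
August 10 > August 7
True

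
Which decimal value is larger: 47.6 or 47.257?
47.6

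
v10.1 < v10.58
True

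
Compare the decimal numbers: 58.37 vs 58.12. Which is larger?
58.37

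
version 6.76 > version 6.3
True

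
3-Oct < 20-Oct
True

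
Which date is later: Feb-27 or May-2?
May-2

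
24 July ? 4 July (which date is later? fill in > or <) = >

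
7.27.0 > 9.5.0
False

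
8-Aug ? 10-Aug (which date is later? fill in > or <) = <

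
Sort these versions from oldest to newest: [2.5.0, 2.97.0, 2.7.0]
[2.5.0, 2.7.0, 2.97.0]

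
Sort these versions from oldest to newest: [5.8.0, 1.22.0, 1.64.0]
[1.22.0, 1.64.0, 5.8.0]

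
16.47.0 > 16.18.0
True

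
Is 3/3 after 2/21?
Yes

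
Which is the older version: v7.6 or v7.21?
v7.6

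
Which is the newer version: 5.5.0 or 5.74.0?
5.74.0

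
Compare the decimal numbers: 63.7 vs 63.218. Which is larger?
63.7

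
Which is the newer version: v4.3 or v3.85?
v4.3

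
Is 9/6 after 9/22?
No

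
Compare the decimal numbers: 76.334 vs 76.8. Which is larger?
76.8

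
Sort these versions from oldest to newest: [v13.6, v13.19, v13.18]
[v13.6, v13.18, v13.19]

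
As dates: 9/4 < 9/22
True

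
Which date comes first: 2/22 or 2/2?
2/2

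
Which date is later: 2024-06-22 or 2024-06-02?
2024-06-22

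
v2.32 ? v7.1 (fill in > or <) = <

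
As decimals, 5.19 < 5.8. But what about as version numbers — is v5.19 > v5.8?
True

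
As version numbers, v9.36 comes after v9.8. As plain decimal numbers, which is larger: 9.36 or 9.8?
9.8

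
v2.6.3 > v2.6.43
False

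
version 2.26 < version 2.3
False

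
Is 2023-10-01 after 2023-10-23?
No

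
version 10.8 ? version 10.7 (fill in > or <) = >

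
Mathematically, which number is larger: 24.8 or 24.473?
24.8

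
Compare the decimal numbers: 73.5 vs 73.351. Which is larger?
73.5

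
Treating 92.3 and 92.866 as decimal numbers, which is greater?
92.866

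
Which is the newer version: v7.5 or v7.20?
v7.20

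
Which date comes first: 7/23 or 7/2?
7/2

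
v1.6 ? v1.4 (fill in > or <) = >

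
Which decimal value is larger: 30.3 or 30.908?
30.908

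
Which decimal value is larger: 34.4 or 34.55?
34.55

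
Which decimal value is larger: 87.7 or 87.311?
87.7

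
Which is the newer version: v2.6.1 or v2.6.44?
v2.6.44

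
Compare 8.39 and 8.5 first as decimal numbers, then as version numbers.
As decimals: 8.39 < 8.5. As versions: v8.39 > v8.5 (minor version 39 > 5).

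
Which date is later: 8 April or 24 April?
24 April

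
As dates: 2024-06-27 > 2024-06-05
True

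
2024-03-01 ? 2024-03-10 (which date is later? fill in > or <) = <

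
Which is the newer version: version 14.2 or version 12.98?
version 14.2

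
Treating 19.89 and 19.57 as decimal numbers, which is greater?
19.89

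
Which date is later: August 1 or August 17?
August 17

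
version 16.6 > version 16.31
False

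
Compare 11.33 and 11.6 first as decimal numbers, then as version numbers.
As decimals: 11.33 < 11.6. As versions: v11.33 > v11.6 (minor version 33 > 6).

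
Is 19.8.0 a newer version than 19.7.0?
Yes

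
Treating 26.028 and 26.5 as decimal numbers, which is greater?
26.5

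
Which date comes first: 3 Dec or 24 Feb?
24 Feb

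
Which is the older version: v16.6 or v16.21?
v16.6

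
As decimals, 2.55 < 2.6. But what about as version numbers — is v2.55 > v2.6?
True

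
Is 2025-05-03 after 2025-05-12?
No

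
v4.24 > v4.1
True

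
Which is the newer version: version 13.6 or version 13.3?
version 13.6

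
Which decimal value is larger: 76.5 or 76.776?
76.776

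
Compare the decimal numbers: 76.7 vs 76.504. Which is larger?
76.7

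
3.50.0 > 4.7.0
False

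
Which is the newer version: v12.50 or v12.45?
v12.50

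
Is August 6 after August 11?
No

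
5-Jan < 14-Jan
True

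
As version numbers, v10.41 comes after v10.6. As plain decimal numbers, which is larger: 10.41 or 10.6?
10.6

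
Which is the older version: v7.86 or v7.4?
v7.4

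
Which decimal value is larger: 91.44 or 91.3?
91.44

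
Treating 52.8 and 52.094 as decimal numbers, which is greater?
52.8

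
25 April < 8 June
True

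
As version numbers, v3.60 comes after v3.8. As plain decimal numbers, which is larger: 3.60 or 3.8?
3.8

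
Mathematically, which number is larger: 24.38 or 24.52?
24.52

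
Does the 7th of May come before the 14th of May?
Yes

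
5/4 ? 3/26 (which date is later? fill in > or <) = >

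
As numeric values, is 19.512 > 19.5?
True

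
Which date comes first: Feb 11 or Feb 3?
Feb 3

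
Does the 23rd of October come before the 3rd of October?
No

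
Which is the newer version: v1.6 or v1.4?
v1.6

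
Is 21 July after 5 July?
Yes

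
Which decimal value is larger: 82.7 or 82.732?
82.732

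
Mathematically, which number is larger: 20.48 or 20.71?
20.71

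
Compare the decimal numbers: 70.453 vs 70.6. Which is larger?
70.6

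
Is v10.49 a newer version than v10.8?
Yes. Version numbers are compared segment by segment as integers, not as decimals: minor version 49 > 8, so v10.49 > v10.8 (even though the decimal 10.49 < 10.8).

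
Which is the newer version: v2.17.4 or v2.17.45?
v2.17.45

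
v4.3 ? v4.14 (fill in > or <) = <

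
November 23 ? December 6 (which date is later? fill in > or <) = <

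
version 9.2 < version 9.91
True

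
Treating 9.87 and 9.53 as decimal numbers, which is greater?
9.87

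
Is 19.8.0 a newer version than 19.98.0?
No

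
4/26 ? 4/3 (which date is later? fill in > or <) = >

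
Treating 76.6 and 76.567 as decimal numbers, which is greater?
76.6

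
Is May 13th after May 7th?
Yes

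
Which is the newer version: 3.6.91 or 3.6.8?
3.6.91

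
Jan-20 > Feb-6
False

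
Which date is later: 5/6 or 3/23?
5/6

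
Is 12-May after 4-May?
Yes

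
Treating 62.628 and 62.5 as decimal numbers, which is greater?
62.628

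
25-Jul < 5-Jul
False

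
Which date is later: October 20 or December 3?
December 3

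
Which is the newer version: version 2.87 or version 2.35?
version 2.87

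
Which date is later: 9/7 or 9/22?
9/22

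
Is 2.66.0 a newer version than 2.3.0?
Yes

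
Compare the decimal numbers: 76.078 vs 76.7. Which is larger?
76.7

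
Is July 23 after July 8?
Yes. Day 23 comes after day 8 in July — this is a date comparison, not a decimal one (the decimal 7.23 would be smaller than 7.8).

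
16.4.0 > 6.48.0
True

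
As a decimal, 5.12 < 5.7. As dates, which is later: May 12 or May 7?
May 12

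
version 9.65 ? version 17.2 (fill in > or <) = <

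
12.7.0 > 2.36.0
True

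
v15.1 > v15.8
False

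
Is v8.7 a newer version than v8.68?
No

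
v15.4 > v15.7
False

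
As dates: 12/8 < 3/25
False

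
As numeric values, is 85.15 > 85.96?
False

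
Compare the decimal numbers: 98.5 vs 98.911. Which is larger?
98.911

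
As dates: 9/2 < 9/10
True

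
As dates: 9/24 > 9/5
True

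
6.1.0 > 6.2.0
False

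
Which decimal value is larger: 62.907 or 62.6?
62.907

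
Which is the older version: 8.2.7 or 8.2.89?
8.2.7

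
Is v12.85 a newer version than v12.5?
Yes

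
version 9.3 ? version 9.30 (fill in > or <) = <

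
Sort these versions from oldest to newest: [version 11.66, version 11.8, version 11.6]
[version 11.6, version 11.8, version 11.66]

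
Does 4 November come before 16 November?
Yes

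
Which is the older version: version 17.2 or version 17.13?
version 17.2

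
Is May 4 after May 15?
No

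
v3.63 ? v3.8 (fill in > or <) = >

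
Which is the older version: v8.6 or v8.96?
v8.6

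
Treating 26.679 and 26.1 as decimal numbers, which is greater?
26.679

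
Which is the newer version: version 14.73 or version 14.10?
version 14.73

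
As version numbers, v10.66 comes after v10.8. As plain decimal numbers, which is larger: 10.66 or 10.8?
10.8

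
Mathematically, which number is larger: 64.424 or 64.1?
64.424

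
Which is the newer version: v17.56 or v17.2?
v17.56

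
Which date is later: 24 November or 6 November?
24 November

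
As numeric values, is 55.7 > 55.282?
True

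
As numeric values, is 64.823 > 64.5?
True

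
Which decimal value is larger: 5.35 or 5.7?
5.7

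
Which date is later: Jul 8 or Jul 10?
Jul 10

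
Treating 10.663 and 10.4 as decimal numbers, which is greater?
10.663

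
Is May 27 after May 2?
Yes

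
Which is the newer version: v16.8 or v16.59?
v16.59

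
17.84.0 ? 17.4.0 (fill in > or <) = >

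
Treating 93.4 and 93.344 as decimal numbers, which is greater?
93.4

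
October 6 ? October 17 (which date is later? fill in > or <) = <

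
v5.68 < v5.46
False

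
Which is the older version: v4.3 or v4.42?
v4.3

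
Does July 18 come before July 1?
No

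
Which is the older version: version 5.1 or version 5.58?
version 5.1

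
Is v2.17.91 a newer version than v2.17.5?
Yes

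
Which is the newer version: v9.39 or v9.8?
v9.39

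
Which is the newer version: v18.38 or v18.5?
v18.38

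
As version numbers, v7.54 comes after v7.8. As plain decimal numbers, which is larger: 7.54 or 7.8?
7.8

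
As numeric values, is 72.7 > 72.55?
True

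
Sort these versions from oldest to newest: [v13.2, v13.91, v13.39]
[v13.2, v13.39, v13.91]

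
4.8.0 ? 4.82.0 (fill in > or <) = <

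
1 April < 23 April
True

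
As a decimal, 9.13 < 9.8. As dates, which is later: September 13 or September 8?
September 13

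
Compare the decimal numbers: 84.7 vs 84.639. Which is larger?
84.7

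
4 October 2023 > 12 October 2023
False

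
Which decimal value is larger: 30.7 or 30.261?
30.7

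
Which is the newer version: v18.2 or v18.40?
v18.40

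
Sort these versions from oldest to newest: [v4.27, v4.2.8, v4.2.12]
[v4.2.8, v4.2.12, v4.27]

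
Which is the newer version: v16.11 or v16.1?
v16.11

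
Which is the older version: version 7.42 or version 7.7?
version 7.7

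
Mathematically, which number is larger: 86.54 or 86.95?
86.95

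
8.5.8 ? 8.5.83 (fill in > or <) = <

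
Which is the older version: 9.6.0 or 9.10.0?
9.6.0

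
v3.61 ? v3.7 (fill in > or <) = >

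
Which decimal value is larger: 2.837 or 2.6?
2.837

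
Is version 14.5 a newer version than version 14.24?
No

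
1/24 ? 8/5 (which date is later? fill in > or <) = <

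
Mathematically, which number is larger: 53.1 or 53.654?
53.654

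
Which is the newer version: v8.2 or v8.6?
v8.6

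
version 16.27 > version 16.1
True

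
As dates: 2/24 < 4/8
True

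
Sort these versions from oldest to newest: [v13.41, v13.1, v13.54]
[v13.1, v13.41, v13.54]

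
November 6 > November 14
False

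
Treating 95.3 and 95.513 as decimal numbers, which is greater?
95.513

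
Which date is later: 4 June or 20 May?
4 June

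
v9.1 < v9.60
True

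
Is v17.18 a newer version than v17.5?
Yes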